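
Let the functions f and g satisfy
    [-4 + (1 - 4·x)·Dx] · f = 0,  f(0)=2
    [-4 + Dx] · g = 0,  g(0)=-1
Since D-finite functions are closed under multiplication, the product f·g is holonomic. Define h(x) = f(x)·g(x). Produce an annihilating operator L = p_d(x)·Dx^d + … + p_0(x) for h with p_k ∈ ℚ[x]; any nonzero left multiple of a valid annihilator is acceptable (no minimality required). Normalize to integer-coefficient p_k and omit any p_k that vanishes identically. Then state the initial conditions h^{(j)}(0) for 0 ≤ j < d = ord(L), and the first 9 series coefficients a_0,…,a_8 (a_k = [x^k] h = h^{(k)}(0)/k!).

f: a_k = 2, 8, 32, 128, 512, 2048, 8192, 32768, 131072, …
g: a_k = -1, -4, -8, -32/3, -32/3, -128/15, -256/45, -1024/315, -512/315, …
Sym-product of L_f,L_g gives L₀ (≤ ord 1).
L = (8 - 16·x) + (-1 + 4·x)·Dx  (order 1).
h: a_k = -2, -16, -80, -1024/3, -4160/3, -83456/15, -1001984/45, -5611520/63, -112231424/315, …
ICs: h(0) = -2.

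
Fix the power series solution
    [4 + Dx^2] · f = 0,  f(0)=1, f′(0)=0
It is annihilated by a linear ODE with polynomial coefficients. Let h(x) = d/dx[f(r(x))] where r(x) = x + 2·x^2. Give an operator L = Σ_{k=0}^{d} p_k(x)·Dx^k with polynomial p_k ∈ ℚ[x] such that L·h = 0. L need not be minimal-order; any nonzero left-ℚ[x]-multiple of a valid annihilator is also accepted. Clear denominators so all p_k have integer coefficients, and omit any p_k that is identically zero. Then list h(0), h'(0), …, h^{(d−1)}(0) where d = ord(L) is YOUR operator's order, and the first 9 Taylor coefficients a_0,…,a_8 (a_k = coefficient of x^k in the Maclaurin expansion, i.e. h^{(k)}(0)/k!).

L = (52 + 64·x + 384·x^2 + 1024·x^3 + 1024·x^4) + (-12 - 48·x)·Dx + (1 + 8·x + 16·x^2)·Dx^2  (order 2).
h: a_k = 0, -4, -24, -88/3, 80/3, 1432/15, 2128/15, 13456/315, -4448/35, …
ICs: h(0) = 0, h′(0) = -4.

f: a_k = 1, 0, -2, 0, 2/3, 0, -4/45, 0, 2/315, …
h₀=f(r): pull back L_f along r ⇒ L₀.
h=h₀': d/dx-closure on L₀ ⇒ L.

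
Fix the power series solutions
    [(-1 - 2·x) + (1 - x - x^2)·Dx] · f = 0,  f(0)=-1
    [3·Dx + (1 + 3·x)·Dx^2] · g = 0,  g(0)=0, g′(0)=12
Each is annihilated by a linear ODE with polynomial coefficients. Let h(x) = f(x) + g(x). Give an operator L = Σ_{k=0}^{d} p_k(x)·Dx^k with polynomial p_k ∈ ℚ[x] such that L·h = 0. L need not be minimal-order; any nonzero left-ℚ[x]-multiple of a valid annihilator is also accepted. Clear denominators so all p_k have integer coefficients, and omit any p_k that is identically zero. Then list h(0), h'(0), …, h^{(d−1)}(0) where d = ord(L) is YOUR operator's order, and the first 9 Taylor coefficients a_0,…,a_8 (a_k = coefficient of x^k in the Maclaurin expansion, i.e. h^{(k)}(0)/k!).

L = (126 + 342·x + 468·x^2 + 180·x^3 + 108·x^4)·Dx + (156·x + 576·x^2 + 672·x^3 + 378·x^4 + 180·x^5)·Dx^2 + (-7 - 35·x - 29·x^2 + 63·x^3 + 99·x^4 + 93·x^5 + 36·x^6)·Dx^3  (order 3).
h: a_k = -1, 11, -20, 33, -86, 932/5, -499, 8601/7, -6629/2, …
ICs: h(0) = -1, h′(0) = 11, h′′(0) = -40.

f: a_k = -1, -1, -2, -3, -5, -8, -13, -21, -34, …
g: a_k = 0, 12, -18, 36, -81, 972/5, -486, 8748/7, -6561/2, …
Weyl lclm of L_f,L_g ⇒ L₀ (ord ≤ 3).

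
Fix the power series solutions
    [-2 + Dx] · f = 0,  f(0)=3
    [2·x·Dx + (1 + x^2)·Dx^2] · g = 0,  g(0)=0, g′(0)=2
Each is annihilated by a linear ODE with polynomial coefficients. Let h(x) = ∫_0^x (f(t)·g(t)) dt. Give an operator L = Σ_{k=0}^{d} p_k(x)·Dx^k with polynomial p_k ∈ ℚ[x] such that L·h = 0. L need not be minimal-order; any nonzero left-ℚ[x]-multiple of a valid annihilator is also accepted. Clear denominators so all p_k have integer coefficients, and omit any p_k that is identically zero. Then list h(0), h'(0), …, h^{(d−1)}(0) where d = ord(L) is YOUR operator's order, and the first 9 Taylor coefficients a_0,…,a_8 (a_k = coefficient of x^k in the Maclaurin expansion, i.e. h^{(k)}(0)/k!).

f: a_k = 3, 6, 6, 4, 2, 4/5, 4/15, 8/105, 2/105, …
g: a_k = 0, 2, 0, -2/3, 0, 2/5, 0, -2/7, 0, …
Product ⇒ symmetric product L₀, ord ≤ 2.
h=∫₀ˣh₀: take L = L₀·Dx.
L = (4 - 4·x + 4·x^2)·Dx + (-4 + 2·x - 4·x^2)·Dx^2 + (1 + x^2)·Dx^3  (order 3).
h: a_k = 0, 0, 3, 4, 5/2, 4/5, 1/5, 4/21, 13/140, …
ICs: h(0) = 0, h′(0) = 0, h′′(0) = 6.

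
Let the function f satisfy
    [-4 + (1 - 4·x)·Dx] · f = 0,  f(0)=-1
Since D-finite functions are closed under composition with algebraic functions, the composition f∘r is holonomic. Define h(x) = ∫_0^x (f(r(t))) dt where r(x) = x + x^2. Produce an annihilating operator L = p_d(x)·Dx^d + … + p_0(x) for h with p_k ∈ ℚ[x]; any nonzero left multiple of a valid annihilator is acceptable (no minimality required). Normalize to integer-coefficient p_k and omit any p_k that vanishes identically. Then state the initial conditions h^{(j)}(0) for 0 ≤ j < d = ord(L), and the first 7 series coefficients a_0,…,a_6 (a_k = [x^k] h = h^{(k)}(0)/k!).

f: a_k = -1, -4, -16, -64, -256, -1024, -4096, …
Substitute x→r, Dx→(1/r')Dx; clear ⇒ L₀.
h=∫h₀ ⇒ L = L₀·Dx.
L = (4 + 8·x)·Dx + (-1 + 4·x + 4·x^2)·Dx^2  (order 2).
h: a_k = 0, -1, -2, -20/3, -24, -464/5, -1120/3, …
ICs: h(0) = 0, h′(0) = -1.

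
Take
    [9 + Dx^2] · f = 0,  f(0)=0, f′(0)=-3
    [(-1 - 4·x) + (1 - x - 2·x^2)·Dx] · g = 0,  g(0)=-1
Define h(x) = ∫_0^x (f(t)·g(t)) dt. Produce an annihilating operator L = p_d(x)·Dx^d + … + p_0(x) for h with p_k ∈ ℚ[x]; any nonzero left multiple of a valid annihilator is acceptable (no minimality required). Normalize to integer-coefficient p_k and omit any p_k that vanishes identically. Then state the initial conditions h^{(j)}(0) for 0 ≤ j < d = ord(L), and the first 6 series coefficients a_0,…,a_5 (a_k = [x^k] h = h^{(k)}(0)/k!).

L = (-5 + 9·x + 18·x^2)·Dx + (2 + 8·x)·Dx^2 + (-1 + x + 2·x^2)·Dx^3  (order 3).
h: a_k = 0, 0, 3/2, 1, 9/8, 21/10, …
ICs: h(0) = 0, h′(0) = 0, h′′(0) = 3.

f: a_k = 0, -3, 0, 9/2, 0, -81/40, …
g: a_k = -1, -1, -3, -5, -11, -21, …
Product ⇒ symmetric product L₀, ord ≤ 2.
∫: right-multiply L₀ by Dx.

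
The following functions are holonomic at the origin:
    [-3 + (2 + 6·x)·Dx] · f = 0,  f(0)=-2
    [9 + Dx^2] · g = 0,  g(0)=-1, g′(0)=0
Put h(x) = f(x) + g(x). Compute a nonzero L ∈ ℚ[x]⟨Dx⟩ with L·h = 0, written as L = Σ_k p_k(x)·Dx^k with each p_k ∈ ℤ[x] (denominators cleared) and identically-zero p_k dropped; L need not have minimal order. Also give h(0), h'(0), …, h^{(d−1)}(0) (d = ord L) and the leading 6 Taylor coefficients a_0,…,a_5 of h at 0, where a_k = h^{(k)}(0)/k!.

L = (-63 - 216·x - 324·x^2) + (18 + 198·x + 648·x^2 + 648·x^3)·Dx + (-7 - 24·x - 36·x^2)·Dx^2 + (2 + 22·x + 72·x^2 + 72·x^3)·Dx^3  (order 3).
h: a_k = -3, -3, 27/4, -27/8, 189/64, -1701/128, …
ICs: h(0) = -3, h′(0) = -3, h′′(0) = 27/2.

f: a_k = -2, -3, 9/4, -27/8, 405/64, -1701/128, …
g: a_k = -1, 0, 9/2, 0, -27/8, 0, …
Sum ⇒ L₀ = lclm(L_f,L_g) in ℚ(x)⟨Dx⟩.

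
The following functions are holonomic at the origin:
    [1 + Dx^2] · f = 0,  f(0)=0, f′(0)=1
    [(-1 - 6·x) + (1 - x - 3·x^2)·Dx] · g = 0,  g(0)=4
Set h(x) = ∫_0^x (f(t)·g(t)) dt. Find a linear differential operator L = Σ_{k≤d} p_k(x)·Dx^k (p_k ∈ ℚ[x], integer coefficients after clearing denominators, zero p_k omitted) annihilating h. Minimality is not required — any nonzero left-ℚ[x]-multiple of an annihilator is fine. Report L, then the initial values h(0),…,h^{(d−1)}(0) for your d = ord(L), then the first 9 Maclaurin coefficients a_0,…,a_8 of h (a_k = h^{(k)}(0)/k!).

L = (5 + x + 3·x^2)·Dx + (2 + 12·x)·Dx^2 + (-1 + x + 3·x^2)·Dx^3  (order 3).
h: a_k = 0, 0, 2, 4/3, 23/6, 82/15, 2201/180, 4661/210, 473087/10080, …
ICs: h(0) = 0, h′(0) = 0, h′′(0) = 4.

f: a_k = 0, 1, 0, -1/6, 0, 1/120, 0, -1/5040, 0, …
g: a_k = 4, 4, 16, 28, 76, 160, 388, 868, 2032, …
Sym-product of L_f,L_g gives L₀ (≤ ord 2).
h=∫₀ˣh₀: take L = L₀·Dx.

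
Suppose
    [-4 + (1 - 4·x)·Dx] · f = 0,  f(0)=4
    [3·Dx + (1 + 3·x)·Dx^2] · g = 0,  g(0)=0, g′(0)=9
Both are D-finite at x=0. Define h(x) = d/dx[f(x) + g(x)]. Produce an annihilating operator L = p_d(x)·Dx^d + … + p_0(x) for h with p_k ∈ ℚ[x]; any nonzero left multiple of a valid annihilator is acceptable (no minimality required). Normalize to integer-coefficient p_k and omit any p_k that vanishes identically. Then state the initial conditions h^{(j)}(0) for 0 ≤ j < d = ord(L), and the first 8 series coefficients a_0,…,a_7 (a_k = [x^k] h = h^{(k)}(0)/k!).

f: a_k = 4, 16, 64, 256, 1024, 4096, 16384, 65536, …
g: a_k = 0, 9, -27/2, 27, -243/4, 729/5, -729/2, 6561/7, …
Weyl lclm of L_f,L_g ⇒ L₀ (ord ≤ 3).
Differentiate: ansatz ord ≤ ord L₀ ⇒ L.
L = (432 + 288·x) + (78 + 720·x + 576·x^2)·Dx + (-11 - x + 144·x^2 + 144·x^3)·Dx^2  (order 2).
h: a_k = 25, 101, 849, 3853, 21209, 96117, 465313, 2077469, …
ICs: h(0) = 25, h′(0) = 101.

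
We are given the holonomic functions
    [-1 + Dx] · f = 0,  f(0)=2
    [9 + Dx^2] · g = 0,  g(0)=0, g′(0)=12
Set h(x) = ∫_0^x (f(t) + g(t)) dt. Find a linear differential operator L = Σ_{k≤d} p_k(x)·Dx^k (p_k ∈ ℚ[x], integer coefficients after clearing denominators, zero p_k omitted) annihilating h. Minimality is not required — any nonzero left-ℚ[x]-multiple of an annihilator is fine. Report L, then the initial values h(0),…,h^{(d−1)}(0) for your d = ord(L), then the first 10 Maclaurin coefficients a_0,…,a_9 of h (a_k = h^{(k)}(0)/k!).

L = -9·Dx + 9·Dx^2 - Dx^3 + Dx^4  (order 4).
h: a_k = 0, 2, 7, 1/3, -53/12, 1/60, 487/360, 1/2520, -4373/20160, 1/181440, …
ICs: h(0) = 0, h′(0) = 2, h′′(0) = 14, h′′′(0) = 2.

f: a_k = 2, 2, 1, 1/3, 1/12, 1/60, 1/360, 1/2520, 1/20160, 1/181440, …
g: a_k = 0, 12, 0, -18, 0, 81/10, 0, -243/140, 0, 243/1120, …
f+g: L₀ = lclm(L_f,L_g), ord ≤ 1+2.
h=∫h₀ ⇒ L = L₀·Dx.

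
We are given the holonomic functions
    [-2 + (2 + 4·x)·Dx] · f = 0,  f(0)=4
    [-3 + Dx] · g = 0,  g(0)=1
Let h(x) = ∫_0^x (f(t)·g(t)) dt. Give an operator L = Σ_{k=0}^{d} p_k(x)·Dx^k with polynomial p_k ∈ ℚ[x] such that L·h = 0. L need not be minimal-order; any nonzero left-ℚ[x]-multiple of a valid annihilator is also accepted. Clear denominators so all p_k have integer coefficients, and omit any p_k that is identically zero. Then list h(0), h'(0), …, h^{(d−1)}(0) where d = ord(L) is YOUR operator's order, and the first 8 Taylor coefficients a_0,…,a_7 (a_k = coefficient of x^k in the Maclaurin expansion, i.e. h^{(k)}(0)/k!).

L = (-4 - 6·x)·Dx + (1 + 2·x)·Dx^2  (order 2).
h: a_k = 0, 4, 8, 28/3, 8, 26/5, 44/15, 6/5, …
ICs: h(0) = 0, h′(0) = 4.

f: a_k = 4, 4, -2, 2, -5/2, 7/2, -21/4, 33/4, …
g: a_k = 1, 3, 9/2, 9/2, 27/8, 81/40, 81/80, 243/560, …
L₀ := L_f ⊗_s L_g (sym. prod.), ord ≤ 1.
∫: right-multiply L₀ by Dx.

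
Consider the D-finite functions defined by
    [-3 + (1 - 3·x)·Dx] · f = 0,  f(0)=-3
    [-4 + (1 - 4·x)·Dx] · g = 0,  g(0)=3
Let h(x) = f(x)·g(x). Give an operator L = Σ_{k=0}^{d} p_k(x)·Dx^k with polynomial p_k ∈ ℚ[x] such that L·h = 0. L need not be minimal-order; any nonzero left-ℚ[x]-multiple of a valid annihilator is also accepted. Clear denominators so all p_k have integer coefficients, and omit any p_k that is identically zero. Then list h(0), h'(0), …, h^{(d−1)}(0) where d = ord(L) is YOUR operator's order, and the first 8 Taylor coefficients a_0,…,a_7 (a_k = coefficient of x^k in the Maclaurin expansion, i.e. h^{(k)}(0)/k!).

L = (-7 + 24·x) + (1 - 7·x + 12·x^2)·Dx  (order 1).
h: a_k = -9, -63, -333, -1575, -7029, -30303, -127773, -530775, …
ICs: h(0) = -9.

f: a_k = -3, -9, -27, -81, -243, -729, -2187, -6561, …
g: a_k = 3, 12, 48, 192, 768, 3072, 12288, 49152, …
h₀=f·g: eliminate ⇒ L₀, order ≤ 1·1.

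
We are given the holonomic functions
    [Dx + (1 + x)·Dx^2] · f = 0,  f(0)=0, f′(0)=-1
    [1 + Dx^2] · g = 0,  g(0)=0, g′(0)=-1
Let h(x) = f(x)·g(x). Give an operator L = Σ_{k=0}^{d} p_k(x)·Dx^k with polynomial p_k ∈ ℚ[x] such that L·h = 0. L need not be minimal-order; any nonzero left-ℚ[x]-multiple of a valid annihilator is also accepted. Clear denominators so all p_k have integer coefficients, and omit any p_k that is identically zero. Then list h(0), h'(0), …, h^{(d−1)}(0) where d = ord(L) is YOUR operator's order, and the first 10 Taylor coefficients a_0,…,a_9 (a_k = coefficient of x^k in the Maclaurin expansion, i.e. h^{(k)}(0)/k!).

L = (-3 + 6·x + 19·x^2 + 16·x^3 + 4·x^4) + (4 + 20·x + 24·x^2 + 8·x^3)·Dx + (20·x + 42·x^2 + 32·x^3 + 8·x^4)·Dx^2 + (4 + 20·x + 24·x^2 + 8·x^3)·Dx^3 + (3 + 14·x + 23·x^2 + 16·x^3 + 4·x^4)·Dx^4  (order 4).
h: a_k = 0, 0, 1, -1/2, 1/6, -1/6, 11/72, -31/240, 113/1008, -25/252, …
ICs: h(0) = 0, h′(0) = 0, h′′(0) = 2, h′′′(0) = -3.

f: a_k = 0, -1, 1/2, -1/3, 1/4, -1/5, 1/6, -1/7, 1/8, -1/9, …
g: a_k = 0, -1, 0, 1/6, 0, -1/120, 0, 1/5040, 0, -1/362880, …
Sym-product of L_f,L_g gives L₀ (≤ ord 4).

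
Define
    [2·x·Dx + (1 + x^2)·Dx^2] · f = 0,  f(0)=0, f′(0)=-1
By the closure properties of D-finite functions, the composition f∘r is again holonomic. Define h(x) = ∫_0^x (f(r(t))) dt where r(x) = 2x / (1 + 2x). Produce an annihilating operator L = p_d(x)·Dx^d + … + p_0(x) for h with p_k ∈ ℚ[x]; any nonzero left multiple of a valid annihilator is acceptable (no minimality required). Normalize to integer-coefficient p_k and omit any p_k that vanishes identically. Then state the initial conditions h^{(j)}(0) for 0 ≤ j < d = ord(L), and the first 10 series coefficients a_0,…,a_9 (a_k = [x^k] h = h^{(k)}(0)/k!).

f: a_k = 0, -1, 0, 1/3, 0, -1/5, 0, 1/7, 0, -1/9, …
f∘r: x↦r, Dx↦Dx/r' in L_f ⇒ L₀.
h=∫h₀ ⇒ L = L₀·Dx.
L = (4 + 16·x)·Dx^2 + (1 + 4·x + 8·x^2)·Dx^3  (order 3).
h: a_k = 0, 0, -1, 4/3, -4/3, 0, 64/15, -256/21, 128/7, 0, …
ICs: h(0) = 0, h′(0) = 0, h′′(0) = -2.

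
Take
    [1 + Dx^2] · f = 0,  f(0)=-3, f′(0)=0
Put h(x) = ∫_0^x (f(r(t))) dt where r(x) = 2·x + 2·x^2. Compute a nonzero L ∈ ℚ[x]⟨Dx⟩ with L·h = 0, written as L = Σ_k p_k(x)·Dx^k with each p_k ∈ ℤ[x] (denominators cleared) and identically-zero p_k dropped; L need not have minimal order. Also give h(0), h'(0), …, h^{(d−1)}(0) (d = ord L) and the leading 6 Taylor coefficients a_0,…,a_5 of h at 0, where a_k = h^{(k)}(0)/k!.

f: a_k = -3, 0, 3/2, 0, -1/8, 0, …
Substitute x→r, Dx→(1/r')Dx; clear ⇒ L₀.
h=∫₀ˣh₀: take L = L₀·Dx.
L = (4 + 24·x + 48·x^2 + 32·x^3)·Dx - 2·Dx^2 + (1 + 2·x)·Dx^3  (order 3).
h: a_k = 0, -3, 0, 2, 3, 4/5, …
ICs: h(0) = 0, h′(0) = -3, h′′(0) = 0.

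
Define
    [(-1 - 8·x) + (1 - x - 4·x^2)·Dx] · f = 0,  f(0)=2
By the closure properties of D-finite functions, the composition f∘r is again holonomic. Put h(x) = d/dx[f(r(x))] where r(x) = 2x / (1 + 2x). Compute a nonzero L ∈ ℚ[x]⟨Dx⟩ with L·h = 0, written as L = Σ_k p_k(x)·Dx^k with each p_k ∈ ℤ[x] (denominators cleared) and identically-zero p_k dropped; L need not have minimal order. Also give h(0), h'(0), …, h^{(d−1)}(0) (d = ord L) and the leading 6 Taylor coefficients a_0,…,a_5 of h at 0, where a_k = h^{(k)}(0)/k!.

f: a_k = 2, 2, 10, 18, 58, 130, …
Substitute x→r, Dx→(1/r')Dx; clear ⇒ L₀.
Differentiate: ansatz ord ≤ ord L₀ ⇒ L.
L = (16 + 96·x + 960·x^2 + 1152·x^3) + (-1 - 22·x - 60·x^2 + 248·x^3 + 576·x^4)·Dx  (order 1).
h: a_k = 4, 64, 0, 2048, -5120, 61440, …
ICs: h(0) = 4.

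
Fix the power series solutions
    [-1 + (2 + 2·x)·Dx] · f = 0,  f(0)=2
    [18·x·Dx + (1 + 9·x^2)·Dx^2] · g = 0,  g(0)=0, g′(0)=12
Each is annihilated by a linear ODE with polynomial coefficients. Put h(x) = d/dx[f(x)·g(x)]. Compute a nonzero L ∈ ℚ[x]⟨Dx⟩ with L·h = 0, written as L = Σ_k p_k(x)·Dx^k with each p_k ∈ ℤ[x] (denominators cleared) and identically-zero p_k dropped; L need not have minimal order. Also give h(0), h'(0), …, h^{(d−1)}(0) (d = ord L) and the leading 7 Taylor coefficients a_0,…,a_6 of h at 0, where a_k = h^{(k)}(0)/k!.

L = (23 + 120·x - 570·x^2 - 648·x^3 - 81·x^4) + (52 + 220·x - 936·x^2 - 3048·x^3 - 2268·x^4 - 324·x^5)·Dx + (4 - 40·x - 68·x^2 - 432·x^3 - 948·x^4 - 648·x^5 - 108·x^6)·Dx^2  (order 2).
h: a_k = 24, 24, -225, -138, 31749/16, 91467/80, -11404773/640, …
ICs: h(0) = 24, h′(0) = 24.

f: a_k = 2, 1, -1/4, 1/8, -5/64, 7/128, -21/512, …
g: a_k = 0, 12, 0, -36, 0, 972/5, 0, …
f·g: L₀ = L_f ⊗_s L_g, ord ≤ 1·2.
h=h₀': d/dx-closure on L₀ ⇒ L.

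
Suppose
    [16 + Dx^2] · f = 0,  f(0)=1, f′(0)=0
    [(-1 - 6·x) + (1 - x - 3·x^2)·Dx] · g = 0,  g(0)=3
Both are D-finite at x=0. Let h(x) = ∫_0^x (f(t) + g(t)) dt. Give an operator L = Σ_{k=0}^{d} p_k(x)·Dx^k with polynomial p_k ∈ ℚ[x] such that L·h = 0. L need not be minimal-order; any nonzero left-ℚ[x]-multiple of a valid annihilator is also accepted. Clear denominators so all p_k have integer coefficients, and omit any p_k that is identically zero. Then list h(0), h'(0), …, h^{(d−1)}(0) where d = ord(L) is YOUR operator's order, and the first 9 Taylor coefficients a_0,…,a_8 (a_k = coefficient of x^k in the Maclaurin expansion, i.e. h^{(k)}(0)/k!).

f: a_k = 1, 0, -8, 0, 32/3, 0, -256/45, 0, 512/315, …
g: a_k = 3, 3, 12, 21, 57, 120, 291, 651, 1524, …
f+g: L₀ = lclm(L_f,L_g), ord ≤ 2+1.
h=∫₀ˣh₀: take L = L₀·Dx.
L = (-464 - 2816·x - 416·x^2 - 2112·x^3 - 5760·x^4 - 6912·x^5)·Dx + (192 - 304·x - 672·x^2 + 1312·x^3 + 1008·x^4 - 3456·x^5 - 3456·x^6)·Dx^2 + (-29 - 176·x - 26·x^2 - 132·x^3 - 360·x^4 - 432·x^5)·Dx^3 + (12 - 19·x - 42·x^2 + 82·x^3 + 63·x^4 - 216·x^5 - 216·x^6)·Dx^4  (order 4).
h: a_k = 0, 4, 3/2, 4/3, 21/4, 203/15, 20, 12839/315, 651/8, …
ICs: h(0) = 0, h′(0) = 4, h′′(0) = 3, h′′′(0) = 8.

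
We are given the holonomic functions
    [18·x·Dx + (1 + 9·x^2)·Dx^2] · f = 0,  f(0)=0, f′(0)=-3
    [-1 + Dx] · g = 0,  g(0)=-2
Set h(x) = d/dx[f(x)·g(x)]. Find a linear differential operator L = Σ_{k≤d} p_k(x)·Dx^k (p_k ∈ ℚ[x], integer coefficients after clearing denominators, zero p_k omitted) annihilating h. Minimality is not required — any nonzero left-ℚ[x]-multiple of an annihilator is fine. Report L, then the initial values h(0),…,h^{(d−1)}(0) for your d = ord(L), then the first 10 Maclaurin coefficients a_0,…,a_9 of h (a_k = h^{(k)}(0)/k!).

f: a_k = 0, -3, 0, 9, 0, -243/5, 0, 2187/7, 0, -2187, …
g: a_k = -2, -2, -1, -1/3, -1/12, -1/60, -1/360, -1/2520, -1/20160, -1/181440, …
L₀ := L_f ⊗_s L_g (sym. prod.), ord ≤ 2.
h₀' ⇒ L via d/dx closure of L₀.
L = (-17 - 36·x + 504·x^2 - 324·x^3 + 81·x^4) + (16 + 54·x - 522·x^2 + 486·x^3 - 162·x^4)·Dx + (1 - 18·x + 18·x^2 - 162·x^3 + 81·x^4)·Dx^2  (order 2).
h: a_k = 6, 12, -45, -68, 1769/4, 1131/2, -484679/120, -511397/105, 81962427/2240, 184492667/4320, …
ICs: h(0) = 6, h′(0) = 12.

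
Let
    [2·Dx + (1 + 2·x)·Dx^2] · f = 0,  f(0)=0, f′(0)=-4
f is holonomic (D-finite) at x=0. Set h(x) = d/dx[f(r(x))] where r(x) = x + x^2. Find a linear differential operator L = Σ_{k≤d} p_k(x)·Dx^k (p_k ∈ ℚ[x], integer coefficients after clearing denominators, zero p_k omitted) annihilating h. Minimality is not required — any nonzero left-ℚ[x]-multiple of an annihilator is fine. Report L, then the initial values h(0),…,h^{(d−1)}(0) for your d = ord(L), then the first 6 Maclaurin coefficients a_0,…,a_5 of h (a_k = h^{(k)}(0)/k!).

L = (4·x + 4·x^2) + (1 + 4·x + 6·x^2 + 4·x^3)·Dx  (order 1).
h: a_k = -4, 0, 8, -16, 16, 0, …
ICs: h(0) = -4.

f: a_k = 0, -4, 4, -16/3, 8, -64/5, …
Change of var in L_f (x↦r) gives L₀.
Differentiate: ansatz ord ≤ ord L₀ ⇒ L.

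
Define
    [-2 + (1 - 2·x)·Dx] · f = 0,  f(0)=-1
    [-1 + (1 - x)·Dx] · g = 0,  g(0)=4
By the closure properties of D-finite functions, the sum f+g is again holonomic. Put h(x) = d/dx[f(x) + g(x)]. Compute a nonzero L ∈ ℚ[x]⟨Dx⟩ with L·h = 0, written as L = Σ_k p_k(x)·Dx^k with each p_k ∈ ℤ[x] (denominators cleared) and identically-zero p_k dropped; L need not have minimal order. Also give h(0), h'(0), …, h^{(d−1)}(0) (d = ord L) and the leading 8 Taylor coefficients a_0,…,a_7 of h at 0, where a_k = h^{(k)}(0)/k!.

L = 12 + (-9 + 12·x)·Dx + (1 - 3·x + 2·x^2)·Dx^2  (order 2).
h: a_k = 2, 0, -12, -48, -140, -360, -868, -2016, …
ICs: h(0) = 2, h′(0) = 0.

f: a_k = -1, -2, -4, -8, -16, -32, -64, -128, …
g: a_k = 4, 4, 4, 4, 4, 4, 4, 4, …
L₀ := lclm(L_f,L_g); ord L₀ ≤ 1+1.
h=h₀': d/dx-closure on L₀ ⇒ L.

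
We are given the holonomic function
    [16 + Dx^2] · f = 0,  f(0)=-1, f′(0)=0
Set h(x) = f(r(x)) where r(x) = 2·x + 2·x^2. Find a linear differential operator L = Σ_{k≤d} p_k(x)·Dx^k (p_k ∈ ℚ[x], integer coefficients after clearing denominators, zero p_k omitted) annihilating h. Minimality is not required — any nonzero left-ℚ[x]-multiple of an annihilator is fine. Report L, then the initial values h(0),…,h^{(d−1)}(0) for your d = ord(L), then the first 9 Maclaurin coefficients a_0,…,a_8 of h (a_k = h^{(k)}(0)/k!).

L = (64 + 384·x + 768·x^2 + 512·x^3) - 2·Dx + (1 + 2·x)·Dx^2  (order 2).
h: a_k = -1, 0, 32, 64, -416/3, -2048/3, -29696/45, 22528/15, 1535488/315, …
ICs: h(0) = -1, h′(0) = 0.

f: a_k = -1, 0, 8, 0, -32/3, 0, 256/45, 0, -512/315, …
Substitute x→r, Dx→(1/r')Dx; clear ⇒ L₀.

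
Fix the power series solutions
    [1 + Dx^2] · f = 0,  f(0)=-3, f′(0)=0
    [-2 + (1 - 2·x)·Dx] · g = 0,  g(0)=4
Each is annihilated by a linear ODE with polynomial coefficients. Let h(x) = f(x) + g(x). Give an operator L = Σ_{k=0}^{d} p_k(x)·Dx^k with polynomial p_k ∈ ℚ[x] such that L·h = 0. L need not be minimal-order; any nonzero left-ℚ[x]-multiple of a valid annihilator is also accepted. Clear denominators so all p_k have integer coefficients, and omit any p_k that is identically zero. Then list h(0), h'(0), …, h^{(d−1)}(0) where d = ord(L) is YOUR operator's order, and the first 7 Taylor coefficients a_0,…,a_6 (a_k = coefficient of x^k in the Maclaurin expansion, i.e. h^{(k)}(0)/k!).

f: a_k = -3, 0, 3/2, 0, -1/8, 0, 1/240, …
g: a_k = 4, 8, 16, 32, 64, 128, 256, …
L₀ := lclm(L_f,L_g); ord L₀ ≤ 2+1.
L = (-50 + 8·x - 8·x^2) + (9 - 22·x + 12·x^2 - 8·x^3)·Dx + (-50 + 8·x - 8·x^2)·Dx^2 + (9 - 22·x + 12·x^2 - 8·x^3)·Dx^3  (order 3).
h: a_k = 1, 8, 35/2, 32, 511/8, 128, 61441/240, …
ICs: h(0) = 1, h′(0) = 8, h′′(0) = 35.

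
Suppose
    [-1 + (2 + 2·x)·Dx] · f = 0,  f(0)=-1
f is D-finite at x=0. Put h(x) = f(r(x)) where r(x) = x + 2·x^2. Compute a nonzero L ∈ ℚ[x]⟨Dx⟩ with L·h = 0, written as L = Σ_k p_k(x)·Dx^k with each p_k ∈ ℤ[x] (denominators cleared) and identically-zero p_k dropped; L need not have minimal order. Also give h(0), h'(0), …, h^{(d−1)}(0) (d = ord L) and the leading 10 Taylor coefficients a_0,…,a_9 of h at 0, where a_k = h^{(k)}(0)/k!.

f: a_k = -1, -1/2, 1/8, -1/16, 5/128, -7/256, 21/1024, -33/2048, 429/32768, -715/65536, …
Substitute x→r, Dx→(1/r')Dx; clear ⇒ L₀.
L = (-1 - 4·x) + (2 + 2·x + 4·x^2)·Dx  (order 1).
h: a_k = -1, -1/2, -7/8, 7/16, 21/128, -119/256, 189/1024, 791/2048, -17843/32768, -4011/65536, …
ICs: h(0) = -1.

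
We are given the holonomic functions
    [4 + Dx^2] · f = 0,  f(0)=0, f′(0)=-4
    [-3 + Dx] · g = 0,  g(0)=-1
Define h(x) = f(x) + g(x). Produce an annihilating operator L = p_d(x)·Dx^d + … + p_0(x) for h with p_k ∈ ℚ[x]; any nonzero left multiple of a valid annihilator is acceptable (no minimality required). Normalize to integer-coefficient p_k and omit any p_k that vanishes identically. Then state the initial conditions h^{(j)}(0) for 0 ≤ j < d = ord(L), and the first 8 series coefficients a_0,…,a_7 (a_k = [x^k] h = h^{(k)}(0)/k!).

L = -12 + 4·Dx - 3·Dx^2 + Dx^3  (order 3).
h: a_k = -1, -7, -9/2, -11/6, -27/8, -307/120, -81/80, -1931/5040, …
ICs: h(0) = -1, h′(0) = -7, h′′(0) = -9.

f: a_k = 0, -4, 0, 8/3, 0, -8/15, 0, 16/315, …
g: a_k = -1, -3, -9/2, -9/2, -27/8, -81/40, -81/80, -243/560, …
Weyl lclm of L_f,L_g ⇒ L₀ (ord ≤ 3).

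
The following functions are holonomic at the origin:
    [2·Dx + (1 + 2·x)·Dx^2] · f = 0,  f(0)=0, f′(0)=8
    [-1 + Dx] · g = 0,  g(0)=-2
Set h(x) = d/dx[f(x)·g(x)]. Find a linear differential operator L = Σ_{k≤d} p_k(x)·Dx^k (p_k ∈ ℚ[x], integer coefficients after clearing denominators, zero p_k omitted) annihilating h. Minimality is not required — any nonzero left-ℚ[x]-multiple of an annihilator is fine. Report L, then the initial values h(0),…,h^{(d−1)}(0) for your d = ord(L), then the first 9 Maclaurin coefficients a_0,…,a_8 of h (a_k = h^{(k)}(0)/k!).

f: a_k = 0, 8, -8, 32/3, -16, 128/5, -128/3, 512/7, -128, …
g: a_k = -2, -2, -1, -1/3, -1/12, -1/60, -1/360, -1/2520, -1/20160, …
L₀ := L_f ⊗_s L_g (sym. prod.), ord ≤ 2.
Differentiate: ansatz ord ≤ ord L₀ ⇒ L.
L = (5 - 4·x + 4·x^2) + (-4 + 4·x - 8·x^2)·Dx + (-1 + 4·x^2)·Dx^2  (order 2).
h: a_k = -16, 0, -40, 64, -418/3, 848/3, -25829/45, 52208/45, -393007/168, …
ICs: h(0) = -16, h′(0) = 0.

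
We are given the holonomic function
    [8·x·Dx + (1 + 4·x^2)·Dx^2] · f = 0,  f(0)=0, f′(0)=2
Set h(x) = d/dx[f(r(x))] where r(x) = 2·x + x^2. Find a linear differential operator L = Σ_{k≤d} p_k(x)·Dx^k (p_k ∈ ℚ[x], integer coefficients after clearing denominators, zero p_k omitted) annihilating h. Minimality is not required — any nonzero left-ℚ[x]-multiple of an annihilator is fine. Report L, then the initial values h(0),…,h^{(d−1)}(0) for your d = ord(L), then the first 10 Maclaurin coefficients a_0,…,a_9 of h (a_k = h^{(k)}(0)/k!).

f: a_k = 0, 2, 0, -8/3, 0, 32/5, 0, -128/7, 0, 512/9, …
f∘r: x↦r, Dx↦Dx/r' in L_f ⇒ L₀.
Derive L from L₀ (diff closure).
L = (-1 + 32·x + 64·x^2 + 48·x^3 + 12·x^4) + (1 + x + 16·x^2 + 32·x^3 + 20·x^4 + 4·x^5)·Dx  (order 1).
h: a_k = 4, 4, -64, -128, 944, 3056, -12800, -63488, 152128, 1208384, …
ICs: h(0) = 4.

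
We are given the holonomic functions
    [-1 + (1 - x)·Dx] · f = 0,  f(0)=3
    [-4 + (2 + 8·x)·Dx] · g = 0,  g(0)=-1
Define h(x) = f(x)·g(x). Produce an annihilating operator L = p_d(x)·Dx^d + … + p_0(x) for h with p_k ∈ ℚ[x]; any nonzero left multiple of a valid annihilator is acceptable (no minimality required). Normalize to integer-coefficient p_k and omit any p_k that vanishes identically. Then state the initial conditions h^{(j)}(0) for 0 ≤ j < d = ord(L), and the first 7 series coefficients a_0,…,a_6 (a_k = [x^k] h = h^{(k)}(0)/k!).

L = (3 + 2·x) + (-1 - 3·x + 4·x^2)·Dx  (order 1).
h: a_k = -3, -9, -3, -15, 15, -69, 183, …
ICs: h(0) = -3.

f: a_k = 3, 3, 3, 3, 3, 3, 3, …
g: a_k = -1, -2, 2, -4, 10, -28, 84, …
h₀=f·g: eliminate ⇒ L₀, order ≤ 1·1.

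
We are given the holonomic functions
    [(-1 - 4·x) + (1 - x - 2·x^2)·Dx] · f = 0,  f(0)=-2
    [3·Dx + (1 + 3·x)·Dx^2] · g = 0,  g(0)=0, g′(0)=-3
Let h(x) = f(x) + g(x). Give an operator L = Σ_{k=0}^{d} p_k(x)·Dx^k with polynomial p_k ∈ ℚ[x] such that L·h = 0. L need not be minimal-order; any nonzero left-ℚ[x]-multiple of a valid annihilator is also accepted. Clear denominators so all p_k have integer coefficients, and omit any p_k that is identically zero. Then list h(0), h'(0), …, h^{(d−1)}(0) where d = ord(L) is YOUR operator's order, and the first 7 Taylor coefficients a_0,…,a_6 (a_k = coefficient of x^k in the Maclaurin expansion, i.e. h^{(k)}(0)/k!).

L = (66 + 270·x + 576·x^2 + 336·x^3 + 288·x^4)·Dx + (4 + 96·x + 492·x^2 + 832·x^3 + 696·x^4 + 480·x^5)·Dx^2 + (-3 - 19·x - 25·x^2 + 39·x^3 + 116·x^4 + 164·x^5 + 96·x^6)·Dx^3  (order 3).
h: a_k = -2, -5, -3/2, -19, -7/4, -453/5, 71/2, …
ICs: h(0) = -2, h′(0) = -5, h′′(0) = -3.

f: a_k = -2, -2, -6, -10, -22, -42, -86, …
g: a_k = 0, -3, 9/2, -9, 81/4, -243/5, 243/2, …
f+g: L₀ = lclm(L_f,L_g), ord ≤ 1+2.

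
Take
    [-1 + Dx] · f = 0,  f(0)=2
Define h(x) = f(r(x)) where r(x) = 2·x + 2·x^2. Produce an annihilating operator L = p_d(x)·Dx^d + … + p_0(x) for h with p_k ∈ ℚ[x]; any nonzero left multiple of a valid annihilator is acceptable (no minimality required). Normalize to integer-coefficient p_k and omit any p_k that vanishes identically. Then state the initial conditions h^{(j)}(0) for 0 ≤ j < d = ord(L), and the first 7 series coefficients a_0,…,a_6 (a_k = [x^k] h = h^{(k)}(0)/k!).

f: a_k = 2, 2, 1, 1/3, 1/12, 1/60, 1/360, …
L₀ from L_f via x↦r, Dx↦r'^{-1}Dx.
L = (-2 - 4·x) + Dx  (order 1).
h: a_k = 2, 4, 8, 32/3, 40/3, 208/15, 608/45, …
ICs: h(0) = 2.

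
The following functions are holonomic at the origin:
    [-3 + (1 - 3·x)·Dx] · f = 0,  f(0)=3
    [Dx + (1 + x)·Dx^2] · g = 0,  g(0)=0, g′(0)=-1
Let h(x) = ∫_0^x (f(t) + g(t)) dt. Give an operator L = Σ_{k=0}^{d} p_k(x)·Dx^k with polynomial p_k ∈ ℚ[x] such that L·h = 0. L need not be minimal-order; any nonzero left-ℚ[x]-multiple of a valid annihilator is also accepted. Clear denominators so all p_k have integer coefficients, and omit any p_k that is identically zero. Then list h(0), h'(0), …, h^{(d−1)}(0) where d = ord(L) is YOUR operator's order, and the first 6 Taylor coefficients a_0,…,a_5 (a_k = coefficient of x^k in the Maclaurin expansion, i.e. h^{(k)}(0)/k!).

f: a_k = 3, 9, 27, 81, 243, 729, …
g: a_k = 0, -1, 1/2, -1/3, 1/4, -1/5, …
f+g: L₀ = lclm(L_f,L_g), ord ≤ 1+2.
h=∫h₀ ⇒ L = L₀·Dx.
L = (66 + 18·x)·Dx^2 + (52 + 120·x + 36·x^2)·Dx^3 + (-7 + 11·x + 27·x^2 + 9·x^3)·Dx^4  (order 4).
h: a_k = 0, 3, 4, 55/6, 121/6, 973/20, …
ICs: h(0) = 0, h′(0) = 3, h′′(0) = 8, h′′′(0) = 55.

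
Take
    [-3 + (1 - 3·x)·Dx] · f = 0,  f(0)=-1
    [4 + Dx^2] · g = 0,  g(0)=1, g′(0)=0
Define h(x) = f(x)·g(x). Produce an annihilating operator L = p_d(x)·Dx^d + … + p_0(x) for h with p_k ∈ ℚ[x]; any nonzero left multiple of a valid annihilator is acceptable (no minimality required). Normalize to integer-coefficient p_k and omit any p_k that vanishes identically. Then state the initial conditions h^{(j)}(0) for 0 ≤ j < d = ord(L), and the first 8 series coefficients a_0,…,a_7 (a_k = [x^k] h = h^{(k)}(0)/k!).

f: a_k = -1, -3, -9, -27, -81, -243, -729, -2187, …
g: a_k = 1, 0, -2, 0, 2/3, 0, -4/45, 0, …
f·g: L₀ = L_f ⊗_s L_g, ord ≤ 1·2.
L = (-4 + 12·x) + 6·Dx + (-1 + 3·x)·Dx^2  (order 2).
h: a_k = -1, -3, -7, -21, -191/3, -191, -25781/45, -25781/15, …
ICs: h(0) = -1, h′(0) = -3.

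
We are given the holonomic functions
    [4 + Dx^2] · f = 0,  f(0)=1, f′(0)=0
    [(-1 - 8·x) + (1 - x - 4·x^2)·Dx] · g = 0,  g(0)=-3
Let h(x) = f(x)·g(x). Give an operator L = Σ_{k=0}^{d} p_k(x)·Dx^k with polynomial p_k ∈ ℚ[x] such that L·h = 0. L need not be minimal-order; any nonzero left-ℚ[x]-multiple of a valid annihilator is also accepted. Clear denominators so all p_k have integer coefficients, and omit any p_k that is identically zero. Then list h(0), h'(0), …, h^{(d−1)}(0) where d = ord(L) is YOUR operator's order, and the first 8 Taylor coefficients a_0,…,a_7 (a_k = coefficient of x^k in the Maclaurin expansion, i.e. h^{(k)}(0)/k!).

L = (4 + 4·x + 16·x^2) + (2 + 16·x)·Dx + (-1 + x + 4·x^2)·Dx^2  (order 2).
h: a_k = -3, -3, -9, -21, -59, -143, -5681/15, -14261/15, …
ICs: h(0) = -3, h′(0) = -3.

f: a_k = 1, 0, -2, 0, 2/3, 0, -4/45, 0, …
g: a_k = -3, -3, -15, -27, -87, -195, -543, -1323, …
f·g: L₀ = L_f ⊗_s L_g, ord ≤ 2·1.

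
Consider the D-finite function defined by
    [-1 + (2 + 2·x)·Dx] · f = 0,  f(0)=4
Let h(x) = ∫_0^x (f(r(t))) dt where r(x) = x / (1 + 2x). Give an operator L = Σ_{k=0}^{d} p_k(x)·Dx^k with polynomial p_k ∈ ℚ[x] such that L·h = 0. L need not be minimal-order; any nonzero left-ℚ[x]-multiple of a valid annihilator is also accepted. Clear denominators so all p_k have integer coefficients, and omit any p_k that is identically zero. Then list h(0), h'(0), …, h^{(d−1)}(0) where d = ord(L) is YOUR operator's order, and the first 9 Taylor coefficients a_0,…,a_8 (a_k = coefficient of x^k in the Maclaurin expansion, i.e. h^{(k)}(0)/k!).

L = -Dx + (2 + 10·x + 12·x^2)·Dx^2  (order 2).
h: a_k = 0, 4, 1, -3/2, 41/16, -757/160, 1181/128, -33645/1792, 162105/4096, …
ICs: h(0) = 0, h′(0) = 4.

f: a_k = 4, 2, -1/2, 1/4, -5/32, 7/64, -21/256, 33/512, -429/8192, …
h₀=f(r): pull back L_f along r ⇒ L₀.
h=∫₀ˣh₀: take L = L₀·Dx.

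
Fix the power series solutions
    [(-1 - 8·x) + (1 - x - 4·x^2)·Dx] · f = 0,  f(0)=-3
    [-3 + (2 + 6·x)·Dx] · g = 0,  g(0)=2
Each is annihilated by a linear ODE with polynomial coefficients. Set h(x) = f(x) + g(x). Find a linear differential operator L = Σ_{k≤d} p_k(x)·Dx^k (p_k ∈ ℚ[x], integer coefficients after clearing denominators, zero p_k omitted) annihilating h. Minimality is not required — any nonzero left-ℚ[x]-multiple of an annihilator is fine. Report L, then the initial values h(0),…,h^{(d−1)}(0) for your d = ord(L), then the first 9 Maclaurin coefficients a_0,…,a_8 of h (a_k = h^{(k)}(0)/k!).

f: a_k = -3, -3, -15, -27, -87, -195, -543, -1323, -3495, …
g: a_k = 2, 3, -9/4, 27/8, -405/64, 1701/128, -15309/512, 72171/1024, -2814669/16384, …
Weyl lclm of L_f,L_g ⇒ L₀ (ord ≤ 2).
L = (-69 - 387·x - 900·x^2 - 1440·x^3) + (49 + 318·x + 1257·x^2 + 3240·x^3 + 3600·x^4)·Dx + (2 - 46·x - 234·x^2 + 86·x^3 + 1440·x^4 + 1440·x^5)·Dx^2  (order 2).
h: a_k = -1, 0, -69/4, -189/8, -5973/64, -23259/128, -293325/512, -1282581/1024, -60076749/16384, …
ICs: h(0) = -1, h′(0) = 0.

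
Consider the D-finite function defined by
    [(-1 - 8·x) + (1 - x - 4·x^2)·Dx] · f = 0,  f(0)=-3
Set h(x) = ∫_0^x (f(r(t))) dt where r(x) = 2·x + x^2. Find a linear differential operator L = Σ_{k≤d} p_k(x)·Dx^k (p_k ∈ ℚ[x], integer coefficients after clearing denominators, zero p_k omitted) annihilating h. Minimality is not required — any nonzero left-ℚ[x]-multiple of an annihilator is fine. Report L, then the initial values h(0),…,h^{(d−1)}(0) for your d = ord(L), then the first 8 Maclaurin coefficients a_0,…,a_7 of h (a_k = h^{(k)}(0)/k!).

f: a_k = -3, -3, -15, -27, -87, -195, -543, -1323, …
Substitute x→r, Dx→(1/r')Dx; clear ⇒ L₀.
h=∫₀ˣh₀: take L = L₀·Dx.
L = (2 + 34·x + 48·x^2 + 16·x^3)·Dx + (-1 + 2·x + 17·x^2 + 16·x^3 + 4·x^4)·Dx^2  (order 2).
h: a_k = 0, -3, -3, -21, -69, -1731/5, -1531, -52467/7, …
ICs: h(0) = 0, h′(0) = -3.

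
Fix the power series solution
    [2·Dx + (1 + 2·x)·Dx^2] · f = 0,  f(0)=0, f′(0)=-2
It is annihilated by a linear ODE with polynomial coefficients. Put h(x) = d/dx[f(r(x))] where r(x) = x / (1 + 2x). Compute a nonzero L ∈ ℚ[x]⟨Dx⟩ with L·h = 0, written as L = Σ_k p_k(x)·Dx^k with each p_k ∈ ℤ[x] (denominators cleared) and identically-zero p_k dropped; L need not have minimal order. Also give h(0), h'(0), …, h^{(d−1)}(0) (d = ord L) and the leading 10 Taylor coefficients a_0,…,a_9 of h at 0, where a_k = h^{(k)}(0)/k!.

L = (6 + 16·x) + (1 + 6·x + 8·x^2)·Dx  (order 1).
h: a_k = -2, 12, -56, 240, -992, 4032, -16256, 65280, -261632, 1047552, …
ICs: h(0) = -2.

f: a_k = 0, -2, 2, -8/3, 4, -32/5, 32/3, -128/7, 32, -512/9, …
Substitute x→r, Dx→(1/r')Dx; clear ⇒ L₀.
h=h₀': d/dx-closure on L₀ ⇒ L.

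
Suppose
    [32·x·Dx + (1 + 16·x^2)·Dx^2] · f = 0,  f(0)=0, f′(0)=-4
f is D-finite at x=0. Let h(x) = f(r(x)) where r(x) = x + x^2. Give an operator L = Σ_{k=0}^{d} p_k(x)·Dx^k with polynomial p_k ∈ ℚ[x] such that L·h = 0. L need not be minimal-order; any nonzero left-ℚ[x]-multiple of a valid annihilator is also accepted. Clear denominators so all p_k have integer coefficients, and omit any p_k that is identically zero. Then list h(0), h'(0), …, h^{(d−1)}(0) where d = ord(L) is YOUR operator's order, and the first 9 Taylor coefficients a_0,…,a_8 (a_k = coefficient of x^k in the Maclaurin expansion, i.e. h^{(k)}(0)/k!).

f: a_k = 0, -4, 0, 64/3, 0, -1024/5, 0, 16384/7, 0, …
L₀ from L_f via x↦r, Dx↦r'^{-1}Dx.
L = (-2 + 32·x + 128·x^2 + 192·x^3 + 96·x^4)·Dx + (1 + 2·x + 16·x^2 + 64·x^3 + 80·x^4 + 32·x^5)·Dx^2  (order 2).
h: a_k = 0, -4, -4, 64/3, 64, -704/5, -3008/3, 2048/7, 14336, …
ICs: h(0) = 0, h′(0) = -4.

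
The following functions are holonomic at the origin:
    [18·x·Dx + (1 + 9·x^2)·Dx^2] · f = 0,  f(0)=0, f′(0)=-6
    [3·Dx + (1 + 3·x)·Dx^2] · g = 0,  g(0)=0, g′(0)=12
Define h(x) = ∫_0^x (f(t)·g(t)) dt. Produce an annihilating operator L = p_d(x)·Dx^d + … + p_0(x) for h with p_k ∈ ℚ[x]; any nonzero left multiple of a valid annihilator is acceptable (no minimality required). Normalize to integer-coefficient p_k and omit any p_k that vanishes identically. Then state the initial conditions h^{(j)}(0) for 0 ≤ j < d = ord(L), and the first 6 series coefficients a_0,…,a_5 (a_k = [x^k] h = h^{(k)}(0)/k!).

f: a_k = 0, -6, 0, 18, 0, -486/5, …
g: a_k = 0, 12, -18, 36, -81, 972/5, …
h₀=f·g: eliminate ⇒ L₀, order ≤ 2·2.
Integrate: L := L₀·Dx.
L = (648 + 3564·x + 19440·x^2 + 113724·x^3 + 262440·x^4 + 341172·x^5 + 236196·x^7)·Dx^2 + (162 + 3348·x + 24948·x^2 + 117612·x^3 + 396576·x^4 + 813564·x^5 + 918540·x^6 + 236196·x^7 + 826686·x^8)·Dx^3 + (36 + 576·x + 5184·x^2 + 25272·x^3 + 87480·x^4 + 227448·x^5 + 419904·x^6 + 472392·x^7 + 236196·x^8 + 472392·x^9)·Dx^4 + (5 + 54·x + 333·x^2 + 1512·x^3 + 5346·x^4 + 14580·x^5 + 30618·x^6 + 52488·x^7 + 59049·x^8 + 39366·x^9 + 59049·x^10)·Dx^5  (order 5).
h: a_k = 0, 0, 0, -24, 27, 0, …
ICs: h(0) = 0, h′(0) = 0, h′′(0) = 0, h′′′(0) = -144, h′′′′(0) = 648.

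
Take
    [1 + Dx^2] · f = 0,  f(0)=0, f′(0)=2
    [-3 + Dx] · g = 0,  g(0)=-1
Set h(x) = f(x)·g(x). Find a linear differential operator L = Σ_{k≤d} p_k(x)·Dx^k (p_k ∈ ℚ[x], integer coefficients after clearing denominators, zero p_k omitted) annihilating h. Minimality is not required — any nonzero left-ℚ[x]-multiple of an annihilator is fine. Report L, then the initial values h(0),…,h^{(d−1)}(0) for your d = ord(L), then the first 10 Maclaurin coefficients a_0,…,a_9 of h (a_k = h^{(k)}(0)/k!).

f: a_k = 0, 2, 0, -1/3, 0, 1/60, 0, -1/2520, 0, 1/181440, …
g: a_k = -1, -3, -9/2, -9/2, -27/8, -81/40, -81/80, -243/560, -729/4480, -243/4480, …
Sym-product of L_f,L_g gives L₀ (≤ ord 2).
L = 10 - 6·Dx + Dx^2  (order 2).
h: a_k = 0, -2, -6, -26/3, -8, -79/15, -13/5, -307/315, -4/15, -481/11340, …
ICs: h(0) = 0, h′(0) = -2.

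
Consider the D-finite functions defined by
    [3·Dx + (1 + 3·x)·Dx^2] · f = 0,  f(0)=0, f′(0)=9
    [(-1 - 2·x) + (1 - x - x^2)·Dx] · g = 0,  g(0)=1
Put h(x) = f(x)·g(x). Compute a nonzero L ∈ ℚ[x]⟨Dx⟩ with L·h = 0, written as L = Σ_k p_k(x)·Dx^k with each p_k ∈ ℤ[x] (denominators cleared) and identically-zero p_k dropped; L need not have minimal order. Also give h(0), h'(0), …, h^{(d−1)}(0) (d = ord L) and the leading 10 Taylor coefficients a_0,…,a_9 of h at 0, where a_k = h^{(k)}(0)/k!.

L = (5 + 12·x) + (-1 + 13·x + 15·x^2)·Dx + (-1 - 2·x + 4·x^2 + 3·x^3)·Dx^2  (order 2).
h: a_k = 0, 9, -9/2, 63/2, -135/4, 2871/20, -2547/10, 115659/140, -528903/280, 307899/56, …
ICs: h(0) = 0, h′(0) = 9.

f: a_k = 0, 9, -27/2, 27, -243/4, 729/5, -729/2, 6561/7, -19683/8, 6561, …
g: a_k = 1, 1, 2, 3, 5, 8, 13, 21, 34, 55, …
Product ⇒ symmetric product L₀, ord ≤ 2.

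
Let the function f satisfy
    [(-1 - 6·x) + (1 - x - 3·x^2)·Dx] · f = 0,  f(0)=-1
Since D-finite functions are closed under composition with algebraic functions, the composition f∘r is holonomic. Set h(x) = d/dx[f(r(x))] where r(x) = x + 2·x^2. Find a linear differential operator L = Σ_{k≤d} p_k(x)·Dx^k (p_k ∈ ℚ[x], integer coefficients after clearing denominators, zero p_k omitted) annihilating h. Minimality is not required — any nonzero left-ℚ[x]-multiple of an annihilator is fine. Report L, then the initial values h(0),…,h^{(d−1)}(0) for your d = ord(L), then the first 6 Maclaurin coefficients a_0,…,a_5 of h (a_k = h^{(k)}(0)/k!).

L = (12 + 102·x + 366·x^2 + 1008·x^3 + 2808·x^4 + 4320·x^5 + 2880·x^6) + (-1 - 9·x - 21·x^2 + 50·x^3 + 360·x^4 + 792·x^5 + 1008·x^6 + 576·x^7)·Dx  (order 1).
h: a_k = -1, -12, -69, -308, -1380, -6054, …
ICs: h(0) = -1.

f: a_k = -1, -1, -4, -7, -19, -40, …
Substitute x→r, Dx→(1/r')Dx; clear ⇒ L₀.
Derive L from L₀ (diff closure).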